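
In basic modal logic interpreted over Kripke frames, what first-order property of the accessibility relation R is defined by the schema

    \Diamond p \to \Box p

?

partial functionality

This is the CD axiom.
It corresponds to partial functionality: \forall x \forall y \forall z (Rxy \wedge Rxz \to y = z).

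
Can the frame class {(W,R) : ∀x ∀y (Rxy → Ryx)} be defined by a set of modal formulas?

Yes, by r → □◇r

This is a Sahlqvist condition; the B axiom r → □◇r defines it.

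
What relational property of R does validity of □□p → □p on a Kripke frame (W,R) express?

Density

This schema is the C4 axiom.
It corresponds to density: ∀x ∀y (Rxy → ∃z (Rxz ∧ Rzy)).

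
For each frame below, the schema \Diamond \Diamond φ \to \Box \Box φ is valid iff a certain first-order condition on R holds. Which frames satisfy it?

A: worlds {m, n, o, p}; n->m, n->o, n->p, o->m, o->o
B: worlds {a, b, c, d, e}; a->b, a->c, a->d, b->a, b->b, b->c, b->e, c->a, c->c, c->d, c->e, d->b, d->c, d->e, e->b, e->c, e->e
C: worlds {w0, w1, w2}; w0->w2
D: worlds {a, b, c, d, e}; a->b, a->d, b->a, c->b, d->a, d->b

Frame correspondent (Sahlqvist): \forall x \forall y \forall z ((x R^2 y \wedge x R^2 z) \to \exists w (y = w \wedge z = w)) — i.e. a generalized confluence (Geach) condition.
A: fails — nR²m, nR²o but m ≠ o.
B: fails — aR²a, aR²b but a ≠ b.
C: satisfies the condition.
D: fails — aR²a, aR²b but a ≠ b.

C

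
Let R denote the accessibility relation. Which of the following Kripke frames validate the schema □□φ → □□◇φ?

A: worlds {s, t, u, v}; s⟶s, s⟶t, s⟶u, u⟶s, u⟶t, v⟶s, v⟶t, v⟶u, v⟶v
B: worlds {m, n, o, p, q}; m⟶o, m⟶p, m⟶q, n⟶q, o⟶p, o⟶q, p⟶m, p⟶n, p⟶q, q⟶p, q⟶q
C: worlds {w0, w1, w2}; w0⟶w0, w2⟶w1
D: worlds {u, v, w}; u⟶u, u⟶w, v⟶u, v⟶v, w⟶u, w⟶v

B, C, D

Frame correspondent (Sahlqvist): ∀x ∀z (xR²z → ∃w (xR²w ∧ zRw)) — i.e. a generalized confluence (Geach) condition.
A: fails — sR²t but no w with sR²w and tRw.
B: condition met.
C: condition met.
D: condition met.
Valid on: B, C, D.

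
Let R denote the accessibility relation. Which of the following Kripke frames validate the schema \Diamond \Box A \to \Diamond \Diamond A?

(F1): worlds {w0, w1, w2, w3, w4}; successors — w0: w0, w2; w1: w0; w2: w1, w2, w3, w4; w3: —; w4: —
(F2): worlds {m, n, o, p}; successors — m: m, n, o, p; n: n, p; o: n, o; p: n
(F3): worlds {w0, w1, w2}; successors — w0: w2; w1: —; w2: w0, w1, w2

The schema corresponds to a generalized confluence (Geach) condition: \forall x \forall y (xRy \to \exists w (yRw \wedge x R^2 w)).
(F1): fails — w2Rw3 but no w with w3Rw and w2R²w.
(F2): condition met.
(F3): fails — w2Rw1 but no w with w1Rw and w2R²w.
Valid on: (F2).

(F2)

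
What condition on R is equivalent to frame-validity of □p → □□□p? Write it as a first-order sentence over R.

∀x ∀z (xR³z → ∃w (xRw ∧ z = w))

This is a Sahlqvist (Geach-type) schema ◇^0□^1p → □^3◇^0p.
Minimal-valuation argument: fix x; take any y with xR^0y and any z with xR^3z. Set V(p) to the set of worlds R-reachable from y in exactly 1 step. Then □^1p holds at y, so the antecedent holds at x; validity forces ◇^0p at z, giving a w with zR^0w and yR^1w.
First-order correspondent: ∀x ∀z (xR³z → ∃w (xRw ∧ z = w)).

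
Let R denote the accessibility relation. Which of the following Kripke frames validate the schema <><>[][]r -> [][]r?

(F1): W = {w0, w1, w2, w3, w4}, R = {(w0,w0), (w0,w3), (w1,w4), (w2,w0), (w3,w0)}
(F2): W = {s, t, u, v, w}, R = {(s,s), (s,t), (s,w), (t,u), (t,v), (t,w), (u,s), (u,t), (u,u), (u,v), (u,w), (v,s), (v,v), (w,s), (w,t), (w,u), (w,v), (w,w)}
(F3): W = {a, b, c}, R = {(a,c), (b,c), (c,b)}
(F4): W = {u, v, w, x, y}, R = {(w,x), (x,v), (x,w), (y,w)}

(F1), (F3)

This is the axiom for a generalized confluence (Geach) condition; its first-order frame correspondent is forall x forall y forall z ((x R^2 y & x R^2 z) -> exists w (y R^2 w & z = w)).
(F1): condition met.
(F2): fails — sR²v, sR²u but no w* with vR²w* and u=w*.
(F3): condition met.
(F4): fails — wR²v, wR²v but no t with vR²t and v=t.
Valid on: (F1), (F3).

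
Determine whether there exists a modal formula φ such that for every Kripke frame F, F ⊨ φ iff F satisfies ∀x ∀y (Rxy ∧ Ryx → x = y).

Not modally definable

Any modally definable frame class is closed under surjective bounded morphisms.
The 4-cycle (worlds w0,w1,w2,w3 with w0→w1→w2→w3→w0) is antisymmetric. Sending even-indexed worlds to • and odd-indexed worlds to ∘ is a surjective bounded morphism onto the two-world frame with •↔∘, which is not antisymmetric.
Hence antisymmetry is not modally definable.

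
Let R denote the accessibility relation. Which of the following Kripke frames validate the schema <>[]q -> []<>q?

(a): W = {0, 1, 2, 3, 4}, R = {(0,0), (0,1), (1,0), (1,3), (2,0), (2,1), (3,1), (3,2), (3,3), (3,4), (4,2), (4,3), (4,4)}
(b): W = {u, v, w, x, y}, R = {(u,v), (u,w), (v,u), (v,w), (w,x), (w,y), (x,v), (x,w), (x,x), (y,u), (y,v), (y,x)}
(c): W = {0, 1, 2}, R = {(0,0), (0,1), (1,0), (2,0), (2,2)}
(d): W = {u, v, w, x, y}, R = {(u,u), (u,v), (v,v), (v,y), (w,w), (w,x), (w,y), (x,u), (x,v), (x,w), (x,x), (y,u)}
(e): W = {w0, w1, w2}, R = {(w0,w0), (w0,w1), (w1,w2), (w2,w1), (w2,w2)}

The schema corresponds to convergence: forall x forall y forall z (Rxy & Rxz -> exists w (Ryw & Rzw)).
(a): fails — R34 and R32 but 4 and 2 have no common successor.
(b): fails — Ruv and Ruw but v and w have no common successor.
(c): satisfies the condition.
(d): fails — Rvv and Rvy but v and y have no common successor.
(e): fails — Rw0w1 and Rw0w0 but w1 and w0 have no common successor.
Valid on: (c).

(c)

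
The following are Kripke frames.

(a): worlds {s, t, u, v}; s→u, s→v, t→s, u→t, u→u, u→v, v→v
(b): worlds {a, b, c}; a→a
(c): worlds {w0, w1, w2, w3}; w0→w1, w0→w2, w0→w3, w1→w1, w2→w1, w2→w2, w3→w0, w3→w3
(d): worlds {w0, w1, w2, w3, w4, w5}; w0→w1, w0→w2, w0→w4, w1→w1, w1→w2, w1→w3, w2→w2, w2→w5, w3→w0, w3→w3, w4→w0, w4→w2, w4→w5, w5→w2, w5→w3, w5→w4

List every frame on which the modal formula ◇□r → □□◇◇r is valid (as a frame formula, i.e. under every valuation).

This is the axiom for a generalized confluence (Geach) condition; its first-order frame correspondent is ∀x ∀y ∀z ((xRy ∧ xR²z) → ∃w (yRw ∧ zR²w)).
(a): fails — uRt, uR²s but no w with tRw and sR²w.
(b): satisfies the condition.
(c): fails — w0Rw3, w0R²w1 but no w with w3Rw and w1R²w.
(d): satisfies the condition.
Valid on: (b), (d).

(b), (d)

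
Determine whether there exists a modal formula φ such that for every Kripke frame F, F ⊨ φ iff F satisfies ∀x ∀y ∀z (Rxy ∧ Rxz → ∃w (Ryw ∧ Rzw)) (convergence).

The condition is convergence. A defining modal formula is ◇□r → □◇r.

Yes, by ◇□r → □◇r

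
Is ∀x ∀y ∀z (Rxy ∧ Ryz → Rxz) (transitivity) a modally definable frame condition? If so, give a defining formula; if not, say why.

Yes — defined by □r → □□r

Yes: it is transitivity, defined by the 4 schema □r → □□r.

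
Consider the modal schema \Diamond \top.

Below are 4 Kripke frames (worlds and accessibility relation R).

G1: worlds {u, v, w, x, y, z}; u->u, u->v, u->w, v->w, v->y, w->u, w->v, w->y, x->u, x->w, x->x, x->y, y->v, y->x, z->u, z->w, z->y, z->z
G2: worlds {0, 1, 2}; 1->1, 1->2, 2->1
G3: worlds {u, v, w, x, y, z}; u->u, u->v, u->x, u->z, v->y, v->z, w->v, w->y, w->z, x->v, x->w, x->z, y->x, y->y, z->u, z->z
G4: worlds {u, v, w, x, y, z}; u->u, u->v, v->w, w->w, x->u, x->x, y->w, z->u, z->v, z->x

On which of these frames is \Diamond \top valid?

Frame correspondent (Sahlqvist): \forall x \exists y Rxy — i.e. seriality.
G1: satisfies the condition.
G2: fails — world 0 has no successor.
G3: satisfies the condition.
G4: satisfies the condition.
Valid on: G1, G3, G4.

G1, G3, G4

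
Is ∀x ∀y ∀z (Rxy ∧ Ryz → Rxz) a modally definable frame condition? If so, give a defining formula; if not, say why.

This is a Sahlqvist condition; the 4 axiom □r → □□r defines it.

Yes — defined by □r → □□r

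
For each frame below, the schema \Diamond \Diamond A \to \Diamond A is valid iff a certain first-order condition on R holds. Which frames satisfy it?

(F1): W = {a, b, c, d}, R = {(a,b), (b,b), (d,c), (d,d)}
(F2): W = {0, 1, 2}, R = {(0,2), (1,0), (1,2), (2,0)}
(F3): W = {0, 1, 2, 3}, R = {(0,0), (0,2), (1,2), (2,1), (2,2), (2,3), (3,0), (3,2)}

(F1)

This is the axiom for transitivity; its first-order frame correspondent is \forall x \forall y \forall z (Rxy \wedge Ryz \to Rxz).
(F1): holds.
(F2): fails — R20 and R02 but not R22.
(F3): fails — R32 and R23 but not R33.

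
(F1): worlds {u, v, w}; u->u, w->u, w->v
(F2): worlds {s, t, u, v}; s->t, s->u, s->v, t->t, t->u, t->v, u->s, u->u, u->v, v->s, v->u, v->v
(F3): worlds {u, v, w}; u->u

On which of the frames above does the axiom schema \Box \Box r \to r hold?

(F2)

Frame correspondent (Sahlqvist): \forall x \exists w (x R^2 w \wedge x = w) — i.e. a generalized confluence (Geach) condition.
(F1): fails — at v but no t with vR²t and v=t.
(F2): ✓.
(F3): fails — at v but no t with vR²t and v=t.
Valid on: (F2).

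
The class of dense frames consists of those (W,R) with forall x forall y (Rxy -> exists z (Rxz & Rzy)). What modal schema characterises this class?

A defining formula is □□r → □r (the C4 axiom).

□□r → □r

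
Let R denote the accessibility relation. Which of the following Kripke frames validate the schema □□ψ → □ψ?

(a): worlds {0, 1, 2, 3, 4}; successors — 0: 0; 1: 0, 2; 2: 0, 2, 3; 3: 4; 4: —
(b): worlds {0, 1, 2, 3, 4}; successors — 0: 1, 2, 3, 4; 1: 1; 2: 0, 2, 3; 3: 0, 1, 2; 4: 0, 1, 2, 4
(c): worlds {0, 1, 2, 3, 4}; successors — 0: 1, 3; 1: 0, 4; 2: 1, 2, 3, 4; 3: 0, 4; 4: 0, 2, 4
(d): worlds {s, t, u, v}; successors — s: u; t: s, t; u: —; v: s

(b)

The schema corresponds to density: ∀x ∀y (Rxy → ∃z (Rxz ∧ Rzy)).
(a): fails — R34 but no z with R3z and Rz4.
(b): holds.
(c): fails — R01 but no z with R0z and Rz1.
(d): fails — Rsu but no z with Rsz and Rzu.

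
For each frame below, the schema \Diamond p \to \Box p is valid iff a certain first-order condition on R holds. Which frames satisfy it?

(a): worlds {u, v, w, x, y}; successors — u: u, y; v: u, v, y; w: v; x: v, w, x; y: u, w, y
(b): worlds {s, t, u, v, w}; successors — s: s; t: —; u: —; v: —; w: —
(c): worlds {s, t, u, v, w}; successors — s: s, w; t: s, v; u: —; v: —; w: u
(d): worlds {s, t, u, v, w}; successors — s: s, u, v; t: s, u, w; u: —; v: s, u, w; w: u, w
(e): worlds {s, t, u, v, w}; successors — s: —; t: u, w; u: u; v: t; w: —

(b)

This is the axiom for partial functionality; its first-order frame correspondent is \forall x \forall y \forall z (Rxy \wedge Rxz \to y = z).
(a): fails — u sees both u and y.
(b): ✓.
(c): fails — s sees both s and w.
(d): fails — s sees both s and u.
(e): fails — t sees both u and w.
Valid on: (b).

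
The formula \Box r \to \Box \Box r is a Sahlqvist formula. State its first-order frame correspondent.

transitivity

Suppose □r→□□r is valid. Take Rxy, Ryz and set V(r)={w : Rxw}. Then □r at x, so □□r at x, so □r at y, so r at z, i.e. Rxz.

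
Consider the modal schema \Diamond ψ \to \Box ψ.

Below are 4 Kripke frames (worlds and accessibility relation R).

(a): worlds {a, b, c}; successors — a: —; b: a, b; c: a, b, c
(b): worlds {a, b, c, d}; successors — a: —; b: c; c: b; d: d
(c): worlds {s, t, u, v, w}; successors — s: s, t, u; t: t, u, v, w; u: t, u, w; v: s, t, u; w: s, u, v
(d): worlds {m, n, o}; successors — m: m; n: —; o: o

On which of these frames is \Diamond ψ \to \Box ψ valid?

(b), (d)

The schema corresponds to partial functionality: \forall x \forall y \forall z (Rxy \wedge Rxz \to y = z).
(a): fails — b sees both a and b.
(b): satisfies the condition.
(c): fails — s sees both s and t.
(d): satisfies the condition.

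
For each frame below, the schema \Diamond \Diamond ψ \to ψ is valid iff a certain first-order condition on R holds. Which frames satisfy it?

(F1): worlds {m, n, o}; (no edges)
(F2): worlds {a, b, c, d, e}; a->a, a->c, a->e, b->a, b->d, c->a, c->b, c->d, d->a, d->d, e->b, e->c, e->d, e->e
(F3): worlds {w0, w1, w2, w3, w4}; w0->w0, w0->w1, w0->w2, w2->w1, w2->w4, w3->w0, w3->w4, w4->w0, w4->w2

This is the axiom for a generalized confluence (Geach) condition; its first-order frame correspondent is \forall x \forall y (x R^2 y \to \exists w (y = w \wedge x = w)).
(F1): holds.
(F2): fails — aR²b but b ≠ a.
(F3): fails — w0R²w1 but w1 ≠ w0.

(F1)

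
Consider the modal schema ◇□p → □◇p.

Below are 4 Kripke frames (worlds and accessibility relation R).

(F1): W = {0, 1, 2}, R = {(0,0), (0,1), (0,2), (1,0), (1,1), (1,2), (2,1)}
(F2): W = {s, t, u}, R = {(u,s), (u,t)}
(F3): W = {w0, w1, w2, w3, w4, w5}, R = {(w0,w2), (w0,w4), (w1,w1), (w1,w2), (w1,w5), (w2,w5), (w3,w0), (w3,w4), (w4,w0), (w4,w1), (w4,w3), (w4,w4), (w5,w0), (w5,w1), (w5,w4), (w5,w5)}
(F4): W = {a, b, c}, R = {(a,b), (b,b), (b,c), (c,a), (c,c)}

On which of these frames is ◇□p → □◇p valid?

This is the axiom for convergence; its first-order frame correspondent is ∀x ∀y ∀z (Rxy ∧ Rxz → ∃w (Ryw ∧ Rzw)).
(F1): condition met.
(F2): fails — Rus and Rus but s and s have no common successor.
(F3): fails — Rw0w4 and Rw0w2 but w4 and w2 have no common successor.
(F4): fails — Rcc and Rca but c and a have no common successor.
Valid on: (F1).

(F1)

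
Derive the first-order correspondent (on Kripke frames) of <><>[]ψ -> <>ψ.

forall x forall y (x R^2 y -> exists w (yRw & xRw))

This is a Sahlqvist (Geach-type) schema ◇^2□^1ψ → □^0◇^1ψ.
Minimal-valuation argument: fix x; take any y with xR^2y and any z with xR^0z. Set V(ψ) to the set of worlds R-reachable from y in exactly 1 step. Then □^1ψ holds at y, so the antecedent holds at x; validity forces ◇^1ψ at z, giving a w with zR^1w and yR^1w.
First-order correspondent: forall x forall y (x R^2 y -> exists w (yRw & xRw)).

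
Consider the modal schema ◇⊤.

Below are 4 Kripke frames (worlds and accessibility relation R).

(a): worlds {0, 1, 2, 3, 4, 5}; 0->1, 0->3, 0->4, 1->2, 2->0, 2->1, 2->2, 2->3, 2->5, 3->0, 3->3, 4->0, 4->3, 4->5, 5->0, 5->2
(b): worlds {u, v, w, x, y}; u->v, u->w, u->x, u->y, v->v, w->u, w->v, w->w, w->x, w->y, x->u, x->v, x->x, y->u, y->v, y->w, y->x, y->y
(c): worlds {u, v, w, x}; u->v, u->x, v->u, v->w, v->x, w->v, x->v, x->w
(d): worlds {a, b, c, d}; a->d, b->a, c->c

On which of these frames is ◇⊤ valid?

Frame correspondent (Sahlqvist): ∀x ∃y Rxy — i.e. seriality.
(a): condition met.
(b): condition met.
(c): condition met.
(d): fails — world d has no successor.
Valid on: (a), (b), (c).

(a), (b), (c)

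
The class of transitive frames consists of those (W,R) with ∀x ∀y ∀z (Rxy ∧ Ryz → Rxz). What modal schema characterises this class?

□r → □□r

The condition is transitivity. The 4 schema □r → □□r defines it.
Suppose □r→□□r is valid. Take Rxy, Ryz and set V(r)={w : Rxw}. Then □r at x, so □□r at x, so □r at y, so r at z, i.e. Rxz.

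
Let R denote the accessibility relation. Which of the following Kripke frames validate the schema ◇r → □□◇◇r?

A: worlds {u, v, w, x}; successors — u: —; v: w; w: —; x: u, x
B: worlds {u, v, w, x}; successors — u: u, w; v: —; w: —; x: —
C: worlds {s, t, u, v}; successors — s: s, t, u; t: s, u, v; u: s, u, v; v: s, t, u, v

The schema corresponds to a generalized confluence (Geach) condition: ∀x ∀y ∀z ((xRy ∧ xR²z) → ∃w (y = w ∧ zR²w)).
A: fails — xRu, xR²u but no t with u=t and uR²t.
B: fails — uRu, uR²w but no t with u=t and wR²t.
C: condition met.
Valid on: C.

C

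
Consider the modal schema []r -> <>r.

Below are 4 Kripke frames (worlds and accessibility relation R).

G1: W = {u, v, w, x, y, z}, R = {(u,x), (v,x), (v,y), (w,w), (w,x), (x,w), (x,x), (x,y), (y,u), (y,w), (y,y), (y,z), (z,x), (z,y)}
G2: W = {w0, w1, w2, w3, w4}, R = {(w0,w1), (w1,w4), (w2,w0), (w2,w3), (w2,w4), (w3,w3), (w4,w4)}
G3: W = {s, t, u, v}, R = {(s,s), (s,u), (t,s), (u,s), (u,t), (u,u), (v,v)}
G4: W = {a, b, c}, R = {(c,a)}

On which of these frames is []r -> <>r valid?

G1, G2, G3

The schema corresponds to seriality: forall x exists y Rxy.
G1: condition met.
G2: condition met.
G3: condition met.
G4: fails — world a has no successor.
Valid on: G1, G2, G3.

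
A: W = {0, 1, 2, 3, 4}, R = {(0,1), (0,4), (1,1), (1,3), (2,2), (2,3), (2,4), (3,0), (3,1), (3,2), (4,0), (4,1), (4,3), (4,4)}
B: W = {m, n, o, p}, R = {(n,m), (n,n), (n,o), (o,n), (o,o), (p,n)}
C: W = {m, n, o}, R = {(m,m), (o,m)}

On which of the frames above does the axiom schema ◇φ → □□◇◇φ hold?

C

Frame correspondent (Sahlqvist): ∀x ∀y ∀z ((xRy ∧ xR²z) → ∃w (y = w ∧ zR²w)) — i.e. a generalized confluence (Geach) condition.
A: fails — 0R4, 0R²1 but no w with 4=w and 1R²w.
B: fails — nRm, nR²m but no w with m=w and mR²w.
C: holds.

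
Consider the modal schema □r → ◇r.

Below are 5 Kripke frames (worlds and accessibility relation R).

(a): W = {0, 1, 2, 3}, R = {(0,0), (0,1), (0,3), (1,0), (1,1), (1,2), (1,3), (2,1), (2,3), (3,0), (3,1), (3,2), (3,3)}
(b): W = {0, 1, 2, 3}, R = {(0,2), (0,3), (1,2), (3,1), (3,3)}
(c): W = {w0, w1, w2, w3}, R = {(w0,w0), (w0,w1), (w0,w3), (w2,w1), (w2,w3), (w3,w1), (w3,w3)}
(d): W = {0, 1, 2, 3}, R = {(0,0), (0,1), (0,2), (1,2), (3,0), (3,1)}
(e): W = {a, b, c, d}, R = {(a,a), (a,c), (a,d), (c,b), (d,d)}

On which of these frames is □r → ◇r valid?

The schema corresponds to seriality: ∀x ∃y Rxy.
(a): ✓.
(b): fails — world 2 has no successor.
(c): fails — world w1 has no successor.
(d): fails — world 2 has no successor.
(e): fails — world b has no successor.

(a)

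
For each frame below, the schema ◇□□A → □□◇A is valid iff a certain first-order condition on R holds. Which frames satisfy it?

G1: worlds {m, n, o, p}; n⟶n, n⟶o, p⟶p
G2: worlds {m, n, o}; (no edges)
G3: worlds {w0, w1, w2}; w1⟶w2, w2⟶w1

G2, G3

The schema corresponds to a generalized confluence (Geach) condition: ∀x ∀y ∀z ((xRy ∧ xR²z) → ∃w (yR²w ∧ zRw)).
G1: fails — nRn, nR²o but no w with nR²w and oRw.
G2: condition met.
G3: condition met.
Valid on: G2, G3.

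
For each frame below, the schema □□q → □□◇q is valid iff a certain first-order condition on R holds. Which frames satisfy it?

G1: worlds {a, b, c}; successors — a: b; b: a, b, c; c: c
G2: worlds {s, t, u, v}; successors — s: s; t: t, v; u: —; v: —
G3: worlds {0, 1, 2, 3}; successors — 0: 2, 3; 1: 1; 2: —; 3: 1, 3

This is the axiom for a generalized confluence (Geach) condition; its first-order frame correspondent is ∀x ∀z (xR²z → ∃w (xR²w ∧ zRw)).
G1: holds.
G2: fails — tR²v but no w with tR²w and vRw.
G3: holds.

G1, G3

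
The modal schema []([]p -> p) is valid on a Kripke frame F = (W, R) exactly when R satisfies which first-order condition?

shift-reflexivity: forall x forall y (Rxy -> Ryy)

Suppose □(□p→p) is valid. Take Rxy and set V(p)={w : Ryw}. Then at y, □p holds; since □(□p→p) at x, □p→p at y, so p at y, i.e. Ryy.
The converse is a direct semantic check.
So the correspondent is shift-reflexivity.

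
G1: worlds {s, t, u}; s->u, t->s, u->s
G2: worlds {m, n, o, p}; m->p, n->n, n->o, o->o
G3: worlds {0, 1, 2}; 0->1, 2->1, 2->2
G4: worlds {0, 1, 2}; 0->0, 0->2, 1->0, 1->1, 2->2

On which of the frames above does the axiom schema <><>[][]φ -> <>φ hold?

G2

Frame correspondent (Sahlqvist): forall x forall y (x R^2 y -> exists w (y R^2 w & xRw)) — i.e. a generalized confluence (Geach) condition.
G1: fails — sR²s but no w with sR²w and sRw.
G2: condition met.
G3: fails — 2R²1 but no w with 1R²w and 2Rw.
G4: fails — 1R²2 but no w with 2R²w and 1Rw.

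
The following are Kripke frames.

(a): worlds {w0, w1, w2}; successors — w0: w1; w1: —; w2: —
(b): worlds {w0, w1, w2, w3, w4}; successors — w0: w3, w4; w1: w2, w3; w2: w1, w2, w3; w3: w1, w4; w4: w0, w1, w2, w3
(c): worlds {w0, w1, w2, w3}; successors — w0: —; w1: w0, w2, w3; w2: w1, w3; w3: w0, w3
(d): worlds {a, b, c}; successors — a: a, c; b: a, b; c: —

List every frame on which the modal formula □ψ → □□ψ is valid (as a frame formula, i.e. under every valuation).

The schema corresponds to transitivity: ∀x ∀y ∀z (Rxy ∧ Ryz → Rxz).
(a): ✓.
(b): fails — Rw1w2 and Rw2w1 but not Rw1w1.
(c): fails — Rw1w2 and Rw2w1 but not Rw1w1.
(d): fails — Rba and Rac but not Rbc.
Valid on: (a).

(a)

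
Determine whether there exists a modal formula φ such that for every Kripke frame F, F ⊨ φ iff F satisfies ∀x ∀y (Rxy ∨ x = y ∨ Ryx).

If a class were modally definable it would be closed under disjoint unions (Goldblatt–Thomason).
Take 4 disjoint single-world reflexive frames: each is trivially connected, but their disjoint union has 4 worlds with no edge between distinct components, so it is not connected.
Hence connectedness of R is not modally definable.

No — not modally definable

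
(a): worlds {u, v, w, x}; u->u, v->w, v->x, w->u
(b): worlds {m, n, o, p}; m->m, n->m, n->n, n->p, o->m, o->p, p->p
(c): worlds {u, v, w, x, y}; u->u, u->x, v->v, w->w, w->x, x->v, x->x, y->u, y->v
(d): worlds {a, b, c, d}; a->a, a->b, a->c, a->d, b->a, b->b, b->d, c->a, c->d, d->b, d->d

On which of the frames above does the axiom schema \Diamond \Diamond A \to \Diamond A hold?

The schema corresponds to transitivity: \forall x \forall y \forall z (Rxy \wedge Ryz \to Rxz).
(a): fails — Rvw and Rwu but not Rvu.
(b): ✓.
(c): fails — Rwx and Rxv but not Rwv.
(d): fails — Rcd and Rdb but not Rcb.

(b)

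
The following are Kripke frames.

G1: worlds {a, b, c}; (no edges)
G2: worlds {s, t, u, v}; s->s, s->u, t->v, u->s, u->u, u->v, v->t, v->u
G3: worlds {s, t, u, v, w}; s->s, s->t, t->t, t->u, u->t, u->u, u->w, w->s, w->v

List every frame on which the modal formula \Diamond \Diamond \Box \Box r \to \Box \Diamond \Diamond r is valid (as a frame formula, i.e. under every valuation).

This is the axiom for a generalized confluence (Geach) condition; its first-order frame correspondent is \forall x \forall y \forall z ((x R^2 y \wedge xRz) \to \exists w (y R^2 w \wedge z R^2 w)).
G1: satisfies the condition.
G2: satisfies the condition.
G3: fails — uR²v, uRt but no w* with vR²w* and tR²w*.

G1, G2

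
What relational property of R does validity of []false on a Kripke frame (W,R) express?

emptiness of R: forall x forall y ~Rxy

□⊥ is valid iff no world has any successor (otherwise □⊥ fails at any world with one).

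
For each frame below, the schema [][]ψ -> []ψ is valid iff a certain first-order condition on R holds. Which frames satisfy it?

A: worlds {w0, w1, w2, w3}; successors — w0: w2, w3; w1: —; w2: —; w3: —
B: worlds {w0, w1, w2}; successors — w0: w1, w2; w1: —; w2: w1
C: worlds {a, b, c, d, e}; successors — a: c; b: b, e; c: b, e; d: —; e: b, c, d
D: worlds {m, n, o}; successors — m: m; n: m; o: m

Frame correspondent (Sahlqvist): forall x forall y (Rxy -> exists z (Rxz & Rzy)) — i.e. density.
A: fails — Rw0w2 but no z with Rw0z and Rzw2.
B: fails — Rw2w1 but no z with Rw2z and Rzw1.
C: fails — Rec but no z with Rez and Rzc.
D: ✓.

D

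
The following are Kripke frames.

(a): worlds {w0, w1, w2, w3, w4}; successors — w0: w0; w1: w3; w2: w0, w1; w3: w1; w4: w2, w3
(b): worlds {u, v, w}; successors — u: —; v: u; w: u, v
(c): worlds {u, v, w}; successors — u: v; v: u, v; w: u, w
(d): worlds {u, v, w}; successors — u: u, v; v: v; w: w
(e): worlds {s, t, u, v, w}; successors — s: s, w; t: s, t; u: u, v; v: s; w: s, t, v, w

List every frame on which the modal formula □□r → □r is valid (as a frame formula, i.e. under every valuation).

This is the axiom for density; its first-order frame correspondent is ∀x ∀y (Rxy → ∃z (Rxz ∧ Rzy)).
(a): fails — Rw3w1 but no z with Rw3z and Rzw1.
(b): fails — Rvu but no z with Rvz and Rzu.
(c): condition met.
(d): condition met.
(e): condition met.

(c), (d), (e)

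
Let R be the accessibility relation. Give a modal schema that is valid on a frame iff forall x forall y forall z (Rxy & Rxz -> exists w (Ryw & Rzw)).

A defining formula is ◇□s → □◇s (the .2 axiom).
Suppose ◇□s→□◇s is valid. Take Rxy, Rxz and set V(s)={w : Ryw}. Then □s at y so ◇□s at x, so □◇s at x, so ◇s at z, giving w with Rzw and Ryw.

◇□s → □◇s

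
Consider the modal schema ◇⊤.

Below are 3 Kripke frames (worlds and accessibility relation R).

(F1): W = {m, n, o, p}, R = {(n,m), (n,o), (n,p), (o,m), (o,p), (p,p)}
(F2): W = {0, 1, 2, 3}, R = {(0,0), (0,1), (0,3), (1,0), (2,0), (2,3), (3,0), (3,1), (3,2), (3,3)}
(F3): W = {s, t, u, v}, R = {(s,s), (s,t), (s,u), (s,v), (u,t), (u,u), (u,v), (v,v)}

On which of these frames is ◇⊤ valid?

Frame correspondent (Sahlqvist): ∀x ∃y Rxy — i.e. seriality.
(F1): fails — world m has no successor.
(F2): condition met.
(F3): fails — world t has no successor.
Valid on: (F2).

(F2)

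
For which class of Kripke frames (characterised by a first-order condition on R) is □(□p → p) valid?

Suppose □(□p→p) is valid. Take Rxy and set V(p)={w : Ryw}. Then at y, □p holds; since □(□p→p) at x, □p→p at y, so p at y, i.e. Ryy.
The converse is a direct semantic check.
So the correspondent is shift-reflexivity.

shift-reflexivity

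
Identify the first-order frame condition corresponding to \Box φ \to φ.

Suppose □φ→φ is valid. At any x set V(φ)={w : Rxw}. Then □φ holds at x, so φ holds at x, i.e. Rxx.

reflexivity: \forall x Rxx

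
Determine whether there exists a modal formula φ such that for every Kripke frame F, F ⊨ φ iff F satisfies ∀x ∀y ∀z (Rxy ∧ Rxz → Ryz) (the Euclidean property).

The condition is the Euclidean property. A defining modal formula is ◇p → □◇p.

Yes, by ◇p → □◇p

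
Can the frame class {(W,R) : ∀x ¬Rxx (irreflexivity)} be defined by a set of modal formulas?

Modal frame validity is preserved under surjective bounded morphisms.
The 2-cycle (worlds 0,1 with 0→1→0) is irreflexive, and the map sending every world to a single reflexive point • is a surjective bounded morphism (forth: every edge maps to (•,•); back: every world has a successor). So any modal formula valid on the 2-cycle is also valid on the reflexive point, which is not irreflexive.
So the class is not modally definable.

Not definable by any modal formula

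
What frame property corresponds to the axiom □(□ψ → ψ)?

Suppose □(□ψ→ψ) is valid. Take Rxy and set V(ψ)={w : Ryw}. Then at y, □ψ holds; since □(□ψ→ψ) at x, □ψ→ψ at y, so ψ at y, i.e. Ryy.
The converse is a direct semantic check.
Frame condition: ∀x ∀y (Rxy → Ryy).

shift-reflexivity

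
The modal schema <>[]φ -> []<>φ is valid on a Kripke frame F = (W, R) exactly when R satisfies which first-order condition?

Suppose ◇□φ→□◇φ is valid. Take Rxy, Rxz and set V(φ)={w : Ryw}. Then □φ at y so ◇□φ at x, so □◇φ at x, so ◇φ at z, giving w with Rzw and Ryw.

Convergence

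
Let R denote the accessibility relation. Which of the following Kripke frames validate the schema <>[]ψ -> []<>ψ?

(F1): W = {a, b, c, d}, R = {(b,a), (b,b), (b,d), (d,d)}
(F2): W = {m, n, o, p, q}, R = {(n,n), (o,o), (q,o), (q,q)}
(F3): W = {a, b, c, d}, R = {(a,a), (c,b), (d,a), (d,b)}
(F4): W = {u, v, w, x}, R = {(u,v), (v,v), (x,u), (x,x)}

(F2)

The schema corresponds to convergence: forall x forall y forall z (Rxy & Rxz -> exists w (Ryw & Rzw)).
(F1): fails — Rbd and Rba but d and a have no common successor.
(F2): ✓.
(F3): fails — Rcb and Rcb but b and b have no common successor.
(F4): fails — Rxu and Rxx but u and x have no common successor.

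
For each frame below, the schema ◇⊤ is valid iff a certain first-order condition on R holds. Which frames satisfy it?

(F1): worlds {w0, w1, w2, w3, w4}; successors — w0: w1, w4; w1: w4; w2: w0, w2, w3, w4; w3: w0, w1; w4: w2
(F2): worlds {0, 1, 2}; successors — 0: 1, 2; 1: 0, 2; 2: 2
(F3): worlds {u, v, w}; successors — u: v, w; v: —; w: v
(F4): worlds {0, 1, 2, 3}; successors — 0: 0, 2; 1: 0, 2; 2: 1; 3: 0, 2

(F1), (F2), (F4)

Frame correspondent (Sahlqvist): ∀x ∃y Rxy — i.e. seriality.
(F1): satisfies the condition.
(F2): satisfies the condition.
(F3): fails — world v has no successor.
(F4): satisfies the condition.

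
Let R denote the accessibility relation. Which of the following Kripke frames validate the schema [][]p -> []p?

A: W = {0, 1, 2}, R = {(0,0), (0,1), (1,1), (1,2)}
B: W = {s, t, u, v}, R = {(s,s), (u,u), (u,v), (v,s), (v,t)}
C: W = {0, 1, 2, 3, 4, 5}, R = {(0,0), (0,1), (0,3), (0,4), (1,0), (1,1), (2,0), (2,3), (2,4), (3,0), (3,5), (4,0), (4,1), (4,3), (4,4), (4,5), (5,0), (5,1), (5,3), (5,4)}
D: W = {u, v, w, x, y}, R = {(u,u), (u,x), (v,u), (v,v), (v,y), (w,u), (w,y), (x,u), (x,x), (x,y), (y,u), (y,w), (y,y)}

The schema corresponds to density: forall x forall y (Rxy -> exists z (Rxz & Rzy)).
A: satisfies the condition.
B: fails — Rvt but no z with Rvz and Rzt.
C: fails — R35 but no z with R3z and Rz5.
D: satisfies the condition.

A, D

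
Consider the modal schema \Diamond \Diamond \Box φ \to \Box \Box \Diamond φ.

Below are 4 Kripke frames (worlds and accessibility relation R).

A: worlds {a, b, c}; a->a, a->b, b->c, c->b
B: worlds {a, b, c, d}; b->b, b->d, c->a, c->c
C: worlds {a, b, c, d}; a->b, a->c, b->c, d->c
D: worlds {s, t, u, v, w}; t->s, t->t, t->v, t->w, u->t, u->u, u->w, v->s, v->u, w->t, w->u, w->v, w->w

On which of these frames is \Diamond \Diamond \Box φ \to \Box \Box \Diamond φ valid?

none

Frame correspondent (Sahlqvist): \forall x \forall y \forall z ((x R^2 y \wedge x R^2 z) \to \exists w (yRw \wedge zRw)) — i.e. a generalized confluence (Geach) condition.
A: fails — aR²a, aR²b but no w with aRw and bRw.
B: fails — bR²b, bR²d but no w with bRw and dRw.
C: fails — aR²c, aR²c but no w with cRw and cRw.
D: fails — tR²s, tR²s but no w* with sRw* and sRw*.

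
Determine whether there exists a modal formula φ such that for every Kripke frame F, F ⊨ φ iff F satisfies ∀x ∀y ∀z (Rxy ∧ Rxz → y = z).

Yes, by ◇p → □p

This is a Sahlqvist condition; the CD axiom ◇p → □p defines it.
Suppose ◇p→□p is valid. Take Rxy, Rxz and set V(p)={y}. Then ◇p at x, so □p at x, so p at z, i.e. z=y.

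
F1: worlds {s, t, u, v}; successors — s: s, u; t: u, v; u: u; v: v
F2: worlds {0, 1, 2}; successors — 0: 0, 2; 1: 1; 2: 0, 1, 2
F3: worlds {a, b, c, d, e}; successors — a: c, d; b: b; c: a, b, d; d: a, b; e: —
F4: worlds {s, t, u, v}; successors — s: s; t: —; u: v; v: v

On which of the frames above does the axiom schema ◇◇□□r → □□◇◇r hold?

F2, F3, F4

Frame correspondent (Sahlqvist): ∀x ∀y ∀z ((xR²y ∧ xR²z) → ∃w (yR²w ∧ zR²w)) — i.e. a generalized confluence (Geach) condition.
F1: fails — tR²u, tR²v but no w with uR²w and vR²w.
F2: holds.
F3: holds.
F4: holds.
Valid on: F2, F3, F4.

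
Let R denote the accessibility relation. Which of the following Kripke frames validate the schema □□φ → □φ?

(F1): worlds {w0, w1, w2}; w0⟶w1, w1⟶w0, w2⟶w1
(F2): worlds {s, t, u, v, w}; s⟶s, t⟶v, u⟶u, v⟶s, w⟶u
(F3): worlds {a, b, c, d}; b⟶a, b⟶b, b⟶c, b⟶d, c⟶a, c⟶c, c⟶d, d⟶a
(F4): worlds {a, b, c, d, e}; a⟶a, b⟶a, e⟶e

(F4)

The schema corresponds to density: ∀x ∀y (Rxy → ∃z (Rxz ∧ Rzy)).
(F1): fails — Rw0w1 but no z with Rw0z and Rzw1.
(F2): fails — Rtv but no z with Rtz and Rzv.
(F3): fails — Rda but no z with Rdz and Rza.
(F4): holds.
Valid on: (F4).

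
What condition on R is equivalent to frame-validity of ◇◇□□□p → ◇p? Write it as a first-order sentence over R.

This is a Sahlqvist (Geach-type) schema ◇^2□^3p → □^0◇^1p.
First-order correspondent: ∀x ∀y (xR²y → ∃w (yR³w ∧ xRw)).

∀x ∀y (xR²y → ∃w (yR³w ∧ xRw))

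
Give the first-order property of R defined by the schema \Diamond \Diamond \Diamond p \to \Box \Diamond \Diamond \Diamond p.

This is a Sahlqvist (Geach-type) schema ◇^3□^0p → □^1◇^3p.
Minimal-valuation argument: fix x; take any y with xR^3y and any z with xR^1z. Set V(p) to the set of worlds R-reachable from y in exactly 0 steps. Then □^0p holds at y, so the antecedent holds at x; validity forces ◇^3p at z, giving a w with zR^3w and yR^0w.
First-order correspondent: \forall x \forall y \forall z ((x R^3 y \wedge xRz) \to \exists w (y = w \wedge z R^3 w)).

\forall x \forall y \forall z ((x R^3 y \wedge xRz) \to \exists w (y = w \wedge z R^3 w))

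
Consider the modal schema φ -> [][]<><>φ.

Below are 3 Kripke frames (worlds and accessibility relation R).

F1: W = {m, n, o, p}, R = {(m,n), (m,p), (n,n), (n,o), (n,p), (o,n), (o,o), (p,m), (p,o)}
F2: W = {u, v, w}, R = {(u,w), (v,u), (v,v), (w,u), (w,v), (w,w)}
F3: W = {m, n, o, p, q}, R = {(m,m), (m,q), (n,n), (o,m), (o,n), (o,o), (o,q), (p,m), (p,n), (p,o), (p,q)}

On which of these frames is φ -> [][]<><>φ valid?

The schema corresponds to a generalized confluence (Geach) condition: forall x forall z (x R^2 z -> exists w (x = w & z R^2 w)).
F1: fails — mR²o but no w with m=w and oR²w.
F2: satisfies the condition.
F3: fails — mR²q but no w with m=w and qR²w.

F2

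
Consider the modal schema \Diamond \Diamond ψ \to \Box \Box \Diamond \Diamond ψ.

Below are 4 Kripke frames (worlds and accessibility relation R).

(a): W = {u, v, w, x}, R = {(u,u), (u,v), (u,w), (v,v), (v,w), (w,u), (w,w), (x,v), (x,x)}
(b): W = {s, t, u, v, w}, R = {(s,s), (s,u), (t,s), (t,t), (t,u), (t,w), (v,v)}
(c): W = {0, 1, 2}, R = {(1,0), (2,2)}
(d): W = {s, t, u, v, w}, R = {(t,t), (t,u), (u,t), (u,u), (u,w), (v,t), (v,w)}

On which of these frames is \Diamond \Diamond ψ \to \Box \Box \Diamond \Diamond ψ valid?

(c)

The schema corresponds to a generalized confluence (Geach) condition: \forall x \forall y \forall z ((x R^2 y \wedge x R^2 z) \to \exists w (y = w \wedge z R^2 w)).
(a): fails — xR²x, xR²v but no t with x=t and vR²t.
(b): fails — sR²s, sR²u but no w* with s=w* and uR²w*.
(c): ✓.
(d): fails — tR²t, tR²w but no w* with t=w* and wR²w*.
Valid on: (c).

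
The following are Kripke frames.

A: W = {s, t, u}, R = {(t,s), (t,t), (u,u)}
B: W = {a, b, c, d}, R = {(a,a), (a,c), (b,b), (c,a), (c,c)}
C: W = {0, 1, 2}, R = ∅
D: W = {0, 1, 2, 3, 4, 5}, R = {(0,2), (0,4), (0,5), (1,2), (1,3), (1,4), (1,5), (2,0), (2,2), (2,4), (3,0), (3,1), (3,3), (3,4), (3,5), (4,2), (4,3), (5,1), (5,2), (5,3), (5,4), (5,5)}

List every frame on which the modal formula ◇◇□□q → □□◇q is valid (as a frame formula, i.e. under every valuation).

B, C, D

This is the axiom for a generalized confluence (Geach) condition; its first-order frame correspondent is ∀x ∀y ∀z ((xR²y ∧ xR²z) → ∃w (yR²w ∧ zRw)).
A: fails — tR²s, tR²s but no w with sR²w and sRw.
B: ✓.
C: ✓.
D: ✓.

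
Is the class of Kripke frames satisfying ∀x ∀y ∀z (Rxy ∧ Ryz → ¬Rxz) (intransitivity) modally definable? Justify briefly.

Modal frame validity is preserved under surjective bounded morphisms.
The 3-cycle (worlds 0,1,2 with 0→1→2→0) is intransitive. Mapping every world to a single reflexive point • is a surjective bounded morphism; the reflexive point is not intransitive (R••∧R•• but R••).
Hence intransitivity is not modally definable.

No — not modally definable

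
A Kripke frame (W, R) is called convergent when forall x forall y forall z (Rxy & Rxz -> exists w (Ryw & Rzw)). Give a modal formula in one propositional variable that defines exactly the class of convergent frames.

The condition is convergence. The .2 schema ◇□ψ → □◇ψ defines it.

◇□ψ → □◇ψ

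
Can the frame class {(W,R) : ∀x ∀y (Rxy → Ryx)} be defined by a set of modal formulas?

This is a Sahlqvist condition; the B axiom q → □◇q defines it.
Suppose q→□◇q is valid. Take Rxy and set V(q)={x}. Then q at x, so □◇q at x, so ◇q at y, so some z with Ryz has q; z=x, i.e. Ryx.

Yes — defined by q → □◇q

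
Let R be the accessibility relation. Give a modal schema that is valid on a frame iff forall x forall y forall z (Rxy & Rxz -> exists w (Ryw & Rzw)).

◇□ψ → □◇ψ

A defining formula is ◇□ψ → □◇ψ (the .2 axiom).
Suppose ◇□ψ→□◇ψ is valid. Take Rxy, Rxz and set V(ψ)={w : Ryw}. Then □ψ at y so ◇□ψ at x, so □◇ψ at x, so ◇ψ at z, giving w with Rzw and Ryw.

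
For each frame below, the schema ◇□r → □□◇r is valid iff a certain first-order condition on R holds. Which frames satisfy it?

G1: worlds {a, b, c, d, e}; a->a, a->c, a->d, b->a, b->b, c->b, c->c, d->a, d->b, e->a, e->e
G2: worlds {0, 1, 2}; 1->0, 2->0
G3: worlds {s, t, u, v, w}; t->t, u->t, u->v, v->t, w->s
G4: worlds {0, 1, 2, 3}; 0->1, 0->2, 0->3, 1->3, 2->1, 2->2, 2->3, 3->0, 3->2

G2, G3

Frame correspondent (Sahlqvist): ∀x ∀y ∀z ((xRy ∧ xR²z) → ∃w (yRw ∧ zRw)) — i.e. a generalized confluence (Geach) condition.
G1: fails — eRe, eR²c but no w with eRw and cRw.
G2: holds.
G3: holds.
G4: fails — 0R1, 0R²3 but no w with 1Rw and 3Rw.
Valid on: G2, G3.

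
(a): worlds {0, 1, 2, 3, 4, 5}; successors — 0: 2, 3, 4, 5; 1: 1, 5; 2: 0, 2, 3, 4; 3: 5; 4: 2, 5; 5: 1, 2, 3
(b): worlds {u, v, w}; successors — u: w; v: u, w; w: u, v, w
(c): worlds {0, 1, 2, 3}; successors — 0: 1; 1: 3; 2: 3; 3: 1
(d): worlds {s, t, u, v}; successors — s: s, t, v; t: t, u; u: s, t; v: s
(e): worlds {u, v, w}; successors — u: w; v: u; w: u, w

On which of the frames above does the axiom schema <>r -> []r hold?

(c)

This is the axiom for partial functionality; its first-order frame correspondent is forall x forall y forall z (Rxy & Rxz -> y = z).
(a): fails — 0 sees both 2 and 3.
(b): fails — v sees both u and w.
(c): condition met.
(d): fails — s sees both s and t.
(e): fails — w sees both u and w.
Valid on: (c).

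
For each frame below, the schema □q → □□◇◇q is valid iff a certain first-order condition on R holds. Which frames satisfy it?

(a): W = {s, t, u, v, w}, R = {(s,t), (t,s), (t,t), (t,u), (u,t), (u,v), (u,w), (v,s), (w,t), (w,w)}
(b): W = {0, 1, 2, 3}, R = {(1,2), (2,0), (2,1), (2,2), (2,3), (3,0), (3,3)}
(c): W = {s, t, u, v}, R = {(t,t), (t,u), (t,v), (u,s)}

(a)

The schema corresponds to a generalized confluence (Geach) condition: ∀x ∀z (xR²z → ∃w (xRw ∧ zR²w)).
(a): holds.
(b): fails — 1R²0 but no w with 1Rw and 0R²w.
(c): fails — tR²s but no w with tRw and sR²w.
Valid on: (a).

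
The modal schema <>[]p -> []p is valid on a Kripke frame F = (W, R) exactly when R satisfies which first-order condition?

This is a form of the 5 axiom.
It corresponds to the Euclidean property: forall x forall y forall z (Rxy & Rxz -> Ryz).

the Euclidean property: forall x forall y forall z (Rxy & Rxz -> Ryz)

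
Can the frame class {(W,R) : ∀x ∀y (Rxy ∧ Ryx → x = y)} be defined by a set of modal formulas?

Any modally definable frame class is closed under surjective bounded morphisms.
The 4-cycle (worlds s,t,u,v with s→t→u→v→s) is antisymmetric. Sending even-indexed worlds to a and odd-indexed worlds to b is a surjective bounded morphism onto the two-world frame with a↔b, which is not antisymmetric.
So the class is not modally definable.

No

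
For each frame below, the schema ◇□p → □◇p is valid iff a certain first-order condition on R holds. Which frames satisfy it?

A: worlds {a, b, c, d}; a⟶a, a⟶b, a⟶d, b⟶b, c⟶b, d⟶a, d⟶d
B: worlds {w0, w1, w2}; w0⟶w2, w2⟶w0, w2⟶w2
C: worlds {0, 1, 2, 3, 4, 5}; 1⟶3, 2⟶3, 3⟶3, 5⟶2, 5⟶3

B, C

This is the axiom for convergence; its first-order frame correspondent is ∀x ∀y ∀z (Rxy ∧ Rxz → ∃w (Ryw ∧ Rzw)).
A: fails — Rab and Rad but b and d have no common successor.
B: satisfies the condition.
C: satisfies the condition.
Valid on: B, C.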